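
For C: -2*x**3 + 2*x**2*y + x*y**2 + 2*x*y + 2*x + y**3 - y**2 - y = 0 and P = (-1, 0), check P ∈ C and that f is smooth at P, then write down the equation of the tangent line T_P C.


Tangent line at P: -4*x - y - 4 = 0.

Step 1: f(-1, 0) = 0, so P lies on C.
Step 2: partial derivatives
  f_x(x, y) = -6*x**2 + 4*x*y + y**2 + 2*y + 2, f_y(x, y) = 2*x**2 + 2*x*y + 2*x + 3*y**2 - 2*y - 1.
  f_x(P) = -4, f_y(P) = -1 (gradient nonzero, so P is smooth).
Step 3: tangent line at P: -4·(x − -1) + -1·(y − 0) = 0.
Expanding: -4*x - y - 4 = 0.


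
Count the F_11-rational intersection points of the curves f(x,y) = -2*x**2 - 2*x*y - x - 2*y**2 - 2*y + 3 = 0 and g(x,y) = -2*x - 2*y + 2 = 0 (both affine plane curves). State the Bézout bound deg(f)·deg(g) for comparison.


Common zeros: {(1, 0), (6, 6)}; count = 2; Bézout bound = 2.

deg(f) = 2, deg(g) = 1, so Bézout bound = 2.
Scan x ∈ F_11. For each x, list the y ∈ F_11 with f(x, y) ≡ 0 and those with g(x, y) ≡ 0 (mod 11); the common zeros in that column are the intersection.
  x = 0: f ≡ 0 at y ∈ ∅; g ≡ 0 at y ∈ {1}; common: ∅.
  x = 1: f ≡ 0 at y ∈ {0, 9}; g ≡ 0 at y ∈ {0}; common: {0}.
  x = 2: f ≡ 0 at y ∈ ∅; g ≡ 0 at y ∈ {10}; common: ∅.
  x = 3: f ≡ 0 at y ∈ ∅; g ≡ 0 at y ∈ {9}; common: ∅.
  x = 4: f ≡ 0 at y ∈ {0, 6}; g ≡ 0 at y ∈ {8}; common: ∅.
  x = 5: f ≡ 0 at y ∈ {1, 4}; g ≡ 0 at y ∈ {7}; common: ∅.
  x = 6: f ≡ 0 at y ∈ {6, 9}; g ≡ 0 at y ∈ {6}; common: {6}.
  x = 7: f ≡ 0 at y ∈ {4, 10}; g ≡ 0 at y ∈ {5}; common: ∅.
  x = 8: f ≡ 0 at y ∈ ∅; g ≡ 0 at y ∈ {4}; common: ∅.
  x = 9: f ≡ 0 at y ∈ ∅; g ≡ 0 at y ∈ {3}; common: ∅.
  x = 10: f ≡ 0 at y ∈ {1, 10}; g ≡ 0 at y ∈ {2}; common: ∅.
Collecting: common zeros = {(1, 0), (6, 6)}, so the count is 2.
Comparison with the Bézout bound: 2 ≤ 2 = deg(f)·deg(g), as expected for curves with no common component (the bound is attained).


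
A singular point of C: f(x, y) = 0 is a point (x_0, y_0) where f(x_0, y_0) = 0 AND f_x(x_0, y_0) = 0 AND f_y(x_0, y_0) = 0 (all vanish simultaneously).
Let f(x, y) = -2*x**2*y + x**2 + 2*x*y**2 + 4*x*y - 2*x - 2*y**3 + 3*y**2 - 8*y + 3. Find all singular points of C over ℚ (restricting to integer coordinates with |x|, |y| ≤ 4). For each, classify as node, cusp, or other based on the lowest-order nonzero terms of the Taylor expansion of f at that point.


Singular points: {(2, 1)}; classification: node.

Compute partial derivatives:
  f_x = -4*x*y + 2*x + 2*y**2 + 4*y - 2.
  f_y = -2*x**2 + 4*x*y + 4*x - 6*y**2 + 6*y - 8.
Scan x_0 ∈ {−4, ..., 4}. For each x_0, f_y(x_0, y) is a polynomial in y; find its integer roots y ∈ {−4, ..., 4}, then test f_x and f at those candidates.
  x = -4: f_y(-4, y) = -6*y**2 - 10*y - 56; no integer root y with |y| ≤ 4.
  x = -3: f_y(-3, y) = -6*y**2 - 6*y - 38; no integer root y with |y| ≤ 4.
  x = -2: f_y(-2, y) = -6*y**2 - 2*y - 24; no integer root y with |y| ≤ 4.
  x = -1: f_y(-1, y) = -6*y**2 + 2*y - 14; no integer root y with |y| ≤ 4.
  x = 0: f_y(0, y) = -6*y**2 + 6*y - 8; no integer root y with |y| ≤ 4.
  x = 1: f_y(1, y) = -6*y**2 + 10*y - 6; no integer root y with |y| ≤ 4.
  x = 2: f_y(2, y) = -6*y**2 + 14*y - 8; vanishes at y ∈ {1}. (2, 1): f_x = 0, f = 0 — SINGULAR.
  x = 3: f_y(3, y) = -6*y**2 + 18*y - 14; no integer root y with |y| ≤ 4.
  x = 4: f_y(4, y) = -6*y**2 + 22*y - 24; no integer root y with |y| ≤ 4.
Only singular point on the grid: (2, 1).
Classify: substitute x = 2 + u, y = 1 + v and expand: f = -2*u**2*v - u**2 + 2*u*v**2 - 2*v**3 + v**2.
No constant or linear terms (consistent with a singular point). Quadratic part: -u**2 + v**2. Cubic part: -2*u**2*v + 2*u*v**2 - 2*v**3.
The quadratic part v**2 - u**2 = (v − u)(v + u) splits into two distinct linear factors, so there are two distinct tangent lines y − 1 = ±(x − 2) — this is a node (ordinary double point).
Classification: node.


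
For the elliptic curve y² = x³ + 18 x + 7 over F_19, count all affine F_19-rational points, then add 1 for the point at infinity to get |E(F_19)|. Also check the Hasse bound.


Affine points = {(0, 8), (0, 11), (1, 8), (1, 11), (7, 1), (7, 18), (8, 6), (8, 13), (9, 9), (9, 10), (10, 3), (10, 16), (11, 4), (11, 15), (13, 5), (13, 14), (14, 1), (14, 18), (15, 2), (15, 17), (17, 1), (17, 18), (18, 8), (18, 11)}; affine count = 24; |E(F_19)| = 25.

Discriminant check: Δ ∝ 4a³ + 27b² = 4·18³ + 27·7² = 4·5832 + 27·49 ≡ 8 (mod 19). Nonzero ⇒ E is nonsingular.
For each x ∈ F_19, compute rhs = x³ + 18·x + 7 mod 19, then count y ∈ F_19 with y² ≡ rhs.
  x = 0: rhs = 7, matching y values: 8, 11 (2 points).
  x = 1: rhs = 7, matching y values: 8, 11 (2 points).
  x = 2: rhs = 13, matching y values: none (0 points).
  x = 3: rhs = 12, matching y values: none (0 points).
  x = 4: rhs = 10, matching y values: none (0 points).
  x = 5: rhs = 13, matching y values: none (0 points).
  x = 6: rhs = 8, matching y values: none (0 points).
  x = 7: rhs = 1, matching y values: 1, 18 (2 points).
  x = 8: rhs = 17, matching y values: 6, 13 (2 points).
  x = 9: rhs = 5, matching y values: 9, 10 (2 points).
  x = 10: rhs = 9, matching y values: 3, 16 (2 points).
  x = 11: rhs = 16, matching y values: 4, 15 (2 points).
  x = 12: rhs = 13, matching y values: none (0 points).
  x = 13: rhs = 6, matching y values: 5, 14 (2 points).
  x = 14: rhs = 1, matching y values: 1, 18 (2 points).
  x = 15: rhs = 4, matching y values: 2, 17 (2 points).
  x = 16: rhs = 2, matching y values: none (0 points).
  x = 17: rhs = 1, matching y values: 1, 18 (2 points).
  x = 18: rhs = 7, matching y values: 8, 11 (2 points).
Total affine count: 24.
Full point count |E(F_19)| = 24 + 1 = 25.
Hasse bound: |25 − (19+1)| = |5| = 5 ≤ 2√19 ≈ 8.7178 ✓.


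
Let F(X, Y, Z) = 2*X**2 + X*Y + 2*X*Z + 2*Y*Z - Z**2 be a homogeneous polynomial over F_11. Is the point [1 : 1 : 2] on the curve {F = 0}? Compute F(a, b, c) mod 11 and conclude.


F(1,1,2) ≡ 7 (mod 11); P is NOT on the curve.

Evaluate F(1, 1, 2) term-by-term (mod 11).
  2*X**2 ↦ 2·1·1·1 = 2
  X*Y ↦ 1·1·1·1 = 1
  2*X*Z ↦ 2·1·1·2 = 4
  2*Y*Z ↦ 2·1·1·2 = 4
  -Z**2 ↦ -1·1·1·4 = -4
Sum: F(1, 1, 2) = (2) + (1) + (4) + (4) + (-4) = 7.
Reducing mod 11: 7 ≡ 7 (mod 11).
Since F(a, b, c) ≡ 7 ≠ 0 (mod 11), P does NOT lie on the curve.


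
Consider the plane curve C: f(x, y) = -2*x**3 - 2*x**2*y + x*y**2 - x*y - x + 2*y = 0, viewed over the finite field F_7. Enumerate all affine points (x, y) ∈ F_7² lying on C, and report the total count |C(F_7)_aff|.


Affine F_7-points: {(0, 0), (3, 5), (3, 6)}; count = 3.

For each of the 49 pairs (x, y) ∈ F_7², evaluate f(x, y) mod 7. Record the zeros.
  x = 0: [0↦0, 1↦2, 2↦4, 3↦6, 4↦1, 5↦3, 6↦5]  zeros at y ∈ {0}
  x = 1: [0↦4, 1↦4, 2↦6, 3↦3, 4↦2, 5↦3, 6↦6]  zeros at y ∈ ∅
  x = 2: [0↦3, 1↦4, 2↦2, 3↦4, 4↦3, 5↦6, 6↦6]  zeros at y ∈ ∅
  x = 3: [0↦6, 1↦4, 2↦1, 3↦4, 4↦6, 5↦0, 6↦0]  zeros at y ∈ {5, 6}
  x = 4: [0↦1, 1↦6, 2↦5, 3↦5, 4↦6, 5↦1, 6↦4]  zeros at y ∈ ∅
  x = 5: [0↦4, 1↦5, 2↦2, 3↦2, 4↦5, 5↦4, 6↦6]  zeros at y ∈ ∅
  x = 6: [0↦3, 1↦3, 2↦1, 3↦4, 4↦5, 5↦4, 6↦1]  zeros at y ∈ ∅
Collecting zeros: affine points = {(0, 0), (3, 5), (3, 6)}.
Total count |C(F_7)_aff| = 3.


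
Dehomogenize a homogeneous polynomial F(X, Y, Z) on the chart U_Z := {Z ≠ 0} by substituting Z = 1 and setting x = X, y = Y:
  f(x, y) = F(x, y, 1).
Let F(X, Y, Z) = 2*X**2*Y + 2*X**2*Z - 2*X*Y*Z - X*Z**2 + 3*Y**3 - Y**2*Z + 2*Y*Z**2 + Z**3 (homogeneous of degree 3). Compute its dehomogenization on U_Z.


f(x, y) = 2*x**2*y + 2*x**2 - 2*x*y - x + 3*y**3 - y**2 + 2*y + 1

On U_Z we set Z = 1. Each monomial c·X^i·Y^j·Z^k in F becomes c·x^i·y^j·1^k = c·x^i·y^j.
Substituting Z = 1: F(X, Y, 1) = 2*x**2*y + 2*x**2 - 2*x*y - x + 3*y**3 - y**2 + 2*y + 1.
Note: deg(f) ≤ deg(F) = 3; strict inequality happens when F is divisible by Z (lost terms).


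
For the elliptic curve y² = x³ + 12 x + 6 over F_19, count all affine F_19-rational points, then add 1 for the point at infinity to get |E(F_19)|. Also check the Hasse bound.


Affine points = {(0, 5), (0, 14), (1, 0), (2, 0), (4, 2), (4, 17), (5, 1), (5, 18), (6, 3), (6, 16), (8, 5), (8, 14), (9, 8), (9, 11), (10, 9), (10, 10), (11, 5), (11, 14), (12, 4), (12, 15), (14, 7), (14, 12), (16, 0)}; affine count = 23; |E(F_19)| = 24.

Discriminant check: Δ ∝ 4a³ + 27b² = 4·12³ + 27·6² = 4·1728 + 27·36 ≡ 18 (mod 19). Nonzero ⇒ E is nonsingular.
For each x ∈ F_19, compute rhs = x³ + 12·x + 6 mod 19, then count y ∈ F_19 with y² ≡ rhs.
  x = 0: rhs = 6, matching y values: 5, 14 (2 points).
  x = 1: rhs = 0, matching y values: 0 (1 points).
  x = 2: rhs = 0, matching y values: 0 (1 points).
  x = 3: rhs = 12, matching y values: none (0 points).
  x = 4: rhs = 4, matching y values: 2, 17 (2 points).
  x = 5: rhs = 1, matching y values: 1, 18 (2 points).
  x = 6: rhs = 9, matching y values: 3, 16 (2 points).
  x = 7: rhs = 15, matching y values: none (0 points).
  x = 8: rhs = 6, matching y values: 5, 14 (2 points).
  x = 9: rhs = 7, matching y values: 8, 11 (2 points).
  x = 10: rhs = 5, matching y values: 9, 10 (2 points).
  x = 11: rhs = 6, matching y values: 5, 14 (2 points).
  x = 12: rhs = 16, matching y values: 4, 15 (2 points).
  x = 13: rhs = 3, matching y values: none (0 points).
  x = 14: rhs = 11, matching y values: 7, 12 (2 points).
  x = 15: rhs = 8, matching y values: none (0 points).
  x = 16: rhs = 0, matching y values: 0 (1 points).
  x = 17: rhs = 12, matching y values: none (0 points).
  x = 18: rhs = 12, matching y values: none (0 points).
Total affine count: 23.
Full point count |E(F_19)| = 23 + 1 = 24.
Hasse bound: |24 − (19+1)| = |4| = 4 ≤ 2√19 ≈ 8.7178 ✓.


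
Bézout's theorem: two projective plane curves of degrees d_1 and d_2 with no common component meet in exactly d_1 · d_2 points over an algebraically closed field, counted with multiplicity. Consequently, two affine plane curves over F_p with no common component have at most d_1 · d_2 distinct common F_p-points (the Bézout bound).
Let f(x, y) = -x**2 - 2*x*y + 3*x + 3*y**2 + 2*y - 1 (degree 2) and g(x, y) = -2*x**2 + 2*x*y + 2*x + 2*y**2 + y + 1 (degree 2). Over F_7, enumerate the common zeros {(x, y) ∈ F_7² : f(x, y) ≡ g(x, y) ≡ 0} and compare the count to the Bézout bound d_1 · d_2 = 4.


Common zeros: {(0, 5), (1, 3), (3, 3)}; count = 3; Bézout bound = 4.

deg(f) = 2, deg(g) = 2, so Bézout bound = 4.
Scan x ∈ F_7. For each x, list the y ∈ F_7 with f(x, y) ≡ 0 and those with g(x, y) ≡ 0 (mod 7); the common zeros in that column are the intersection.
  x = 0: f ≡ 0 at y ∈ {5, 6}; g ≡ 0 at y ∈ {5}; common: {5}.
  x = 1: f ≡ 0 at y ∈ {3, 4}; g ≡ 0 at y ∈ {3, 6}; common: {3}.
  x = 2: f ≡ 0 at y ∈ ∅; g ≡ 0 at y ∈ {4}; common: ∅.
  x = 3: f ≡ 0 at y ∈ {3}; g ≡ 0 at y ∈ {3, 4}; common: {3}.
  x = 4: f ≡ 0 at y ∈ ∅; g ≡ 0 at y ∈ ∅; common: ∅.
  x = 5: f ≡ 0 at y ∈ {6}; g ≡ 0 at y ∈ ∅; common: ∅.
  x = 6: f ≡ 0 at y ∈ ∅; g ≡ 0 at y ∈ {5, 6}; common: ∅.
Collecting: common zeros = {(0, 5), (1, 3), (3, 3)}, so the count is 3.
Comparison with the Bézout bound: 3 ≤ 4 = deg(f)·deg(g), as expected for curves with no common component (the affine F_7-count falls short of the bound because intersections may lie at infinity, over extension fields, or carry multiplicity).


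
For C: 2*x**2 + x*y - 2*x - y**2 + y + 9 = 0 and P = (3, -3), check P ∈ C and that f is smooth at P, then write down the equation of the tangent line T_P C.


Tangent line at P: 7*x + 10*y + 9 = 0.

Step 1: f(3, -3) = 0, so P lies on C.
Step 2: partial derivatives
  f_x(x, y) = 4*x + y - 2, f_y(x, y) = x - 2*y + 1.
  f_x(P) = 7, f_y(P) = 10 (gradient nonzero, so P is smooth).
Step 3: tangent line at P: 7·(x − 3) + 10·(y − -3) = 0.
Expanding: 7*x + 10*y + 9 = 0.


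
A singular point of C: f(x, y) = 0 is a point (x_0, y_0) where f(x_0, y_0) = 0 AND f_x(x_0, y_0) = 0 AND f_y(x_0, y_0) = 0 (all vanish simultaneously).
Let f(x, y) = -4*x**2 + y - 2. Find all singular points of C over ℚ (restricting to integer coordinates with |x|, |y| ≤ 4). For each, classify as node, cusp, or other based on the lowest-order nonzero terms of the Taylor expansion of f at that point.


No singular points in the scanned grid; C is smooth there.

Compute partial derivatives:
  f_x = -8*x.
  f_y = 1.
f_y = 1 is a nonzero constant, so f_y never vanishes: no point (x, y) can satisfy f = f_x = f_y = 0. In particular no (x, y) ∈ {−4, ..., 4}² is singular; the curve is smooth.


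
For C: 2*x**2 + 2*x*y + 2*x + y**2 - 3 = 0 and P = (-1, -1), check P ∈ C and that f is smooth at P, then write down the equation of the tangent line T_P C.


Tangent line at P: -4*x - 4*y - 8 = 0.

Step 1: f(-1, -1) = 0, so P lies on C.
Step 2: partial derivatives
  f_x(x, y) = 4*x + 2*y + 2, f_y(x, y) = 2*x + 2*y.
  f_x(P) = -4, f_y(P) = -4 (gradient nonzero, so P is smooth).
Step 3: tangent line at P: -4·(x − -1) + -4·(y − -1) = 0.
Expanding: -4*x - 4*y - 8 = 0.


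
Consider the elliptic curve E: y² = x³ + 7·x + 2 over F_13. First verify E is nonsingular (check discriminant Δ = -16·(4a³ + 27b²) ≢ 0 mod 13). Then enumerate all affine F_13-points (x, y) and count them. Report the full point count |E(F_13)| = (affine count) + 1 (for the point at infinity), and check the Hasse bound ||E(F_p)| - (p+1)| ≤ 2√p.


Affine points = {(1, 6), (1, 7), (4, 4), (4, 9), (6, 0), (7, 2), (7, 11), (9, 1), (9, 12)}; affine count = 9; |E(F_13)| = 10.

Discriminant check: Δ ∝ 4a³ + 27b² = 4·7³ + 27·2² = 4·343 + 27·4 ≡ 11 (mod 13). Nonzero ⇒ E is nonsingular.
For each x ∈ F_13, compute rhs = x³ + 7·x + 2 mod 13, then count y ∈ F_13 with y² ≡ rhs.
  x = 0: rhs = 2, matching y values: none (0 points).
  x = 1: rhs = 10, matching y values: 6, 7 (2 points).
  x = 2: rhs = 11, matching y values: none (0 points).
  x = 3: rhs = 11, matching y values: none (0 points).
  x = 4: rhs = 3, matching y values: 4, 9 (2 points).
  x = 5: rhs = 6, matching y values: none (0 points).
  x = 6: rhs = 0, matching y values: 0 (1 points).
  x = 7: rhs = 4, matching y values: 2, 11 (2 points).
  x = 8: rhs = 11, matching y values: none (0 points).
  x = 9: rhs = 1, matching y values: 1, 12 (2 points).
  x = 10: rhs = 6, matching y values: none (0 points).
  x = 11: rhs = 6, matching y values: none (0 points).
  x = 12: rhs = 7, matching y values: none (0 points).
Total affine count: 9.
Full point count |E(F_13)| = 9 + 1 = 10.
Hasse bound: |10 − (13+1)| = |-4| = 4 ≤ 2√13 ≈ 7.2111 ✓.


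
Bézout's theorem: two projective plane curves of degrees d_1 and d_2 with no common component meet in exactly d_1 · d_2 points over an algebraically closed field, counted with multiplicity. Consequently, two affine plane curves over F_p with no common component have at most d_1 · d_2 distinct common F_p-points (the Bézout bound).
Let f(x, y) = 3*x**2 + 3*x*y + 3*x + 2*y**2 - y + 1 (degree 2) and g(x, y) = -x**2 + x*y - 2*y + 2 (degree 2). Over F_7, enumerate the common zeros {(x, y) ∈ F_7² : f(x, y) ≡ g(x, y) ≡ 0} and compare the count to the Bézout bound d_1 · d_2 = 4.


Common zeros: ∅; count = 0; Bézout bound = 4.

deg(f) = 2, deg(g) = 2, so Bézout bound = 4.
Scan x ∈ F_7. For each x, list the y ∈ F_7 with f(x, y) ≡ 0 and those with g(x, y) ≡ 0 (mod 7); the common zeros in that column are the intersection.
  x = 0: f ≡ 0 at y ∈ {2}; g ≡ 0 at y ∈ {1}; common: ∅.
  x = 1: f ≡ 0 at y ∈ {0, 6}; g ≡ 0 at y ∈ {1}; common: ∅.
  x = 2: f ≡ 0 at y ∈ ∅; g ≡ 0 at y ∈ ∅; common: ∅.
  x = 3: f ≡ 0 at y ∈ ∅; g ≡ 0 at y ∈ {0}; common: ∅.
  x = 4: f ≡ 0 at y ∈ {2, 3}; g ≡ 0 at y ∈ {0}; common: ∅.
  x = 5: f ≡ 0 at y ∈ {0}; g ≡ 0 at y ∈ {3}; common: ∅.
  x = 6: f ≡ 0 at y ∈ {3, 6}; g ≡ 0 at y ∈ {5}; common: ∅.
Collecting: common zeros = ∅, so the count is 0.
Comparison with the Bézout bound: 0 ≤ 4 = deg(f)·deg(g), as expected for curves with no common component (the affine F_7-count falls short of the bound because intersections may lie at infinity, over extension fields, or carry multiplicity).


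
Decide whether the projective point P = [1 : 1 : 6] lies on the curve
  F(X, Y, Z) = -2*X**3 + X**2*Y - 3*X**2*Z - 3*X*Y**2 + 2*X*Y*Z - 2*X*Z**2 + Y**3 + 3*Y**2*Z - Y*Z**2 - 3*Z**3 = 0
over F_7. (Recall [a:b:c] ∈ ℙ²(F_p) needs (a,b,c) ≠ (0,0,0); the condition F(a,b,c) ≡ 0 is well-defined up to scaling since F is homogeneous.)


F(1,1,6) ≡ 2 (mod 7); P is NOT on the curve.

Evaluate F(1, 1, 6) term-by-term (mod 7).
  -2*X**3 ↦ -2·1·1·1 = -2
  X**2*Y ↦ 1·1·1·1 = 1
  -3*X**2*Z ↦ -3·1·1·6 = -18
  -3*X*Y**2 ↦ -3·1·1·1 = -3
  2*X*Y*Z ↦ 2·1·1·6 = 12
  -2*X*Z**2 ↦ -2·1·1·36 = -72
  Y**3 ↦ 1·1·1·1 = 1
  3*Y**2*Z ↦ 3·1·1·6 = 18
  -Y*Z**2 ↦ -1·1·1·36 = -36
  -3*Z**3 ↦ -3·1·1·216 = -648
Sum: F(1, 1, 6) = (-2) + (1) + (-18) + (-3) + (12) + (-72) + (1) + (18) + (-36) + (-648) = -747.
Reducing mod 7: -747 ≡ 2 (mod 7).
Since F(a, b, c) ≡ 2 ≠ 0 (mod 7), P does NOT lie on the curve.


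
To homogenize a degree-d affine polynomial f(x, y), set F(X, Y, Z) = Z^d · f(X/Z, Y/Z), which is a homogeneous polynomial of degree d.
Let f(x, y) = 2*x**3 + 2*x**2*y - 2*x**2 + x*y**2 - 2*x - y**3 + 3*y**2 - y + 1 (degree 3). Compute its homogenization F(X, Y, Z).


F(X, Y, Z) = 2*X**3 + 2*X**2*Y - 2*X**2*Z + X*Y**2 - 2*X*Z**2 - Y**3 + 3*Y**2*Z - Y*Z**2 + Z**3

deg(f) = 3.
Substitute x = X/Z, y = Y/Z into f, then multiply by Z^3.
  monomial 2·x^3·y^0 ↦ 2·X^3·Y^0·Z^0.
  monomial 2·x^2·y^1 ↦ 2·X^2·Y^1·Z^0.
  monomial -2·x^2·y^0 ↦ -2·X^2·Y^0·Z^1.
  monomial 1·x^1·y^2 ↦ 1·X^1·Y^2·Z^0.
  monomial -2·x^1·y^0 ↦ -2·X^1·Y^0·Z^2.
  monomial -1·x^0·y^3 ↦ -1·X^0·Y^3·Z^0.
  monomial 3·x^0·y^2 ↦ 3·X^0·Y^2·Z^1.
  monomial -1·x^0·y^1 ↦ -1·X^0·Y^1·Z^2.
  monomial 1·x^0·y^0 ↦ 1·X^0·Y^0·Z^3.
Collecting: F(X, Y, Z) = 2*X**3 + 2*X**2*Y - 2*X**2*Z + X*Y**2 - 2*X*Z**2 - Y**3 + 3*Y**2*Z - Y*Z**2 + Z**3.


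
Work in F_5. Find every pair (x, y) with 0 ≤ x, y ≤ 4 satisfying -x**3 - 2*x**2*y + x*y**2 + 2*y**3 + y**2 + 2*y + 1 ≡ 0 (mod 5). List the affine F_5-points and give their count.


Affine F_5-points: {(0, 2), (0, 3), (1, 0), (1, 4), (2, 4), (4, 4)}; count = 6.

For each of the 25 pairs (x, y) ∈ F_5², evaluate f(x, y) mod 5. Record the zeros.
  x = 0: [0↦1, 1↦1, 2↦0, 3↦0, 4↦3]  zeros at y ∈ {2, 3}
  x = 1: [0↦0, 1↦4, 2↦4, 3↦2, 4↦0]  zeros at y ∈ {0, 4}
  x = 2: [0↦3, 1↦2, 2↦4, 3↦1, 4↦0]  zeros at y ∈ {4}
  x = 3: [0↦4, 1↦4, 2↦4, 3↦1, 4↦2]  zeros at y ∈ ∅
  x = 4: [0↦2, 1↦4, 2↦3, 3↦1, 4↦0]  zeros at y ∈ {4}
Collecting zeros: affine points = {(0, 2), (0, 3), (1, 0), (1, 4), (2, 4), (4, 4)}.
Total count |C(F_5)_aff| = 6.


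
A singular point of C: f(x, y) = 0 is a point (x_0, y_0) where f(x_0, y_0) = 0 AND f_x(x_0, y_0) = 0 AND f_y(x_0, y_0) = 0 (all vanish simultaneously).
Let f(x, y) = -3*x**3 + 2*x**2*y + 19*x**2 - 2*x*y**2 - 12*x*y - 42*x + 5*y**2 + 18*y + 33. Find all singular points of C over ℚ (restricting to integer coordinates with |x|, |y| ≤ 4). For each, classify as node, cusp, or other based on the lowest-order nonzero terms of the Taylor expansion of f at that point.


Singular points: {(2, -1)}; classification: node.

Compute partial derivatives:
  f_x = -9*x**2 + 4*x*y + 38*x - 2*y**2 - 12*y - 42.
  f_y = 2*x**2 - 4*x*y - 12*x + 10*y + 18.
Scan x_0 ∈ {−4, ..., 4}. For each x_0, f_y(x_0, y) is a polynomial in y; find its integer roots y ∈ {−4, ..., 4}, then test f_x and f at those candidates.
  x = -4: f_y(-4, y) = 26*y + 98; no integer root y with |y| ≤ 4.
  x = -3: f_y(-3, y) = 22*y + 72; no integer root y with |y| ≤ 4.
  x = -2: f_y(-2, y) = 18*y + 50; no integer root y with |y| ≤ 4.
  x = -1: f_y(-1, y) = 14*y + 32; no integer root y with |y| ≤ 4.
  x = 0: f_y(0, y) = 10*y + 18; no integer root y with |y| ≤ 4.
  x = 1: f_y(1, y) = 6*y + 8; no integer root y with |y| ≤ 4.
  x = 2: f_y(2, y) = 2*y + 2; vanishes at y ∈ {-1}. (2, -1): f_x = 0, f = 0 — SINGULAR.
  x = 3: f_y(3, y) = -2*y; vanishes at y ∈ {0}. (3, 0): f_x = -9 ≠ 0.
  x = 4: f_y(4, y) = 2 - 6*y; no integer root y with |y| ≤ 4.
Only singular point on the grid: (2, -1).
Classify: substitute x = 2 + u, y = -1 + v and expand: f = -3*u**3 + 2*u**2*v - u**2 - 2*u*v**2 + v**2.
No constant or linear terms (consistent with a singular point). Quadratic part: -u**2 + v**2. Cubic part: -3*u**3 + 2*u**2*v - 2*u*v**2.
The quadratic part v**2 - u**2 = (v − u)(v + u) splits into two distinct linear factors, so there are two distinct tangent lines y − -1 = ±(x − 2) — this is a node (ordinary double point).
Classification: node.


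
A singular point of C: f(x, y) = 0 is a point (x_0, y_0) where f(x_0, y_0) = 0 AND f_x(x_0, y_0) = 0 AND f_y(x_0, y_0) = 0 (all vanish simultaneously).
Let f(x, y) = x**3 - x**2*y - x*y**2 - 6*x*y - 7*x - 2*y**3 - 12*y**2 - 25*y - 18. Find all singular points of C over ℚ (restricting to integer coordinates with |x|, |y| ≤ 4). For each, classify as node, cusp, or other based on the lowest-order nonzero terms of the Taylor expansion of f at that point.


Singular points: {(-1, -2)}; classification: node.

Compute partial derivatives:
  f_x = 3*x**2 - 2*x*y - y**2 - 6*y - 7.
  f_y = -x**2 - 2*x*y - 6*x - 6*y**2 - 24*y - 25.
Scan x_0 ∈ {−4, ..., 4}. For each x_0, f_y(x_0, y) is a polynomial in y; find its integer roots y ∈ {−4, ..., 4}, then test f_x and f at those candidates.
  x = -4: f_y(-4, y) = -6*y**2 - 16*y - 17; no integer root y with |y| ≤ 4.
  x = -3: f_y(-3, y) = -6*y**2 - 18*y - 16; no integer root y with |y| ≤ 4.
  x = -2: f_y(-2, y) = -6*y**2 - 20*y - 17; no integer root y with |y| ≤ 4.
  x = -1: f_y(-1, y) = -6*y**2 - 22*y - 20; vanishes at y ∈ {-2}. (-1, -2): f_x = 0, f = 0 — SINGULAR.
  x = 0: f_y(0, y) = -6*y**2 - 24*y - 25; no integer root y with |y| ≤ 4.
  x = 1: f_y(1, y) = -6*y**2 - 26*y - 32; no integer root y with |y| ≤ 4.
  x = 2: f_y(2, y) = -6*y**2 - 28*y - 41; no integer root y with |y| ≤ 4.
  x = 3: f_y(3, y) = -6*y**2 - 30*y - 52; no integer root y with |y| ≤ 4.
  x = 4: f_y(4, y) = -6*y**2 - 32*y - 65; no integer root y with |y| ≤ 4.
Only singular point on the grid: (-1, -2).
Classify: substitute x = -1 + u, y = -2 + v and expand: f = u**3 - u**2*v - u**2 - u*v**2 - 2*v**3 + v**2.
No constant or linear terms (consistent with a singular point). Quadratic part: -u**2 + v**2. Cubic part: u**3 - u**2*v - u*v**2 - 2*v**3.
The quadratic part v**2 - u**2 = (v − u)(v + u) splits into two distinct linear factors, so there are two distinct tangent lines y − -2 = ±(x − -1) — this is a node (ordinary double point).
Classification: node.


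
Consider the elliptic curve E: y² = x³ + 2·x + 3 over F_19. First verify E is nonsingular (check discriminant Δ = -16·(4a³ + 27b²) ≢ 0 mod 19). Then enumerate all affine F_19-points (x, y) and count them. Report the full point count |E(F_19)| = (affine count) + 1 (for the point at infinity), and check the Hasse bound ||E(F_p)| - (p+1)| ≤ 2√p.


Affine points = {(1, 5), (1, 14), (3, 6), (3, 13), (5, 9), (5, 10), (9, 3), (9, 16), (10, 4), (10, 15), (11, 8), (11, 11), (12, 8), (12, 11), (14, 1), (14, 18), (15, 8), (15, 11), (18, 0)}; affine count = 19; |E(F_19)| = 20.

Discriminant check: Δ ∝ 4a³ + 27b² = 4·2³ + 27·3² = 4·8 + 27·9 ≡ 9 (mod 19). Nonzero ⇒ E is nonsingular.
For each x ∈ F_19, compute rhs = x³ + 2·x + 3 mod 19, then count y ∈ F_19 with y² ≡ rhs.
  x = 0: rhs = 3, matching y values: none (0 points).
  x = 1: rhs = 6, matching y values: 5, 14 (2 points).
  x = 2: rhs = 15, matching y values: none (0 points).
  x = 3: rhs = 17, matching y values: 6, 13 (2 points).
  x = 4: rhs = 18, matching y values: none (0 points).
  x = 5: rhs = 5, matching y values: 9, 10 (2 points).
  x = 6: rhs = 3, matching y values: none (0 points).
  x = 7: rhs = 18, matching y values: none (0 points).
  x = 8: rhs = 18, matching y values: none (0 points).
  x = 9: rhs = 9, matching y values: 3, 16 (2 points).
  x = 10: rhs = 16, matching y values: 4, 15 (2 points).
  x = 11: rhs = 7, matching y values: 8, 11 (2 points).
  x = 12: rhs = 7, matching y values: 8, 11 (2 points).
  x = 13: rhs = 3, matching y values: none (0 points).
  x = 14: rhs = 1, matching y values: 1, 18 (2 points).
  x = 15: rhs = 7, matching y values: 8, 11 (2 points).
  x = 16: rhs = 8, matching y values: none (0 points).
  x = 17: rhs = 10, matching y values: none (0 points).
  x = 18: rhs = 0, matching y values: 0 (1 points).
Total affine count: 19.
Full point count |E(F_19)| = 19 + 1 = 20.
Hasse bound: |20 − (19+1)| = |0| = 0 ≤ 2√19 ≈ 8.7178 ✓.


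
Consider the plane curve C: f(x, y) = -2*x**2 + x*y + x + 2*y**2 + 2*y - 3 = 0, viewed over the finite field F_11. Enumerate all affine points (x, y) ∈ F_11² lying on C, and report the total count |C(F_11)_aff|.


Affine F_11-points: {(2, 10), (3, 1), (3, 2), (4, 2), (4, 6), (5, 6), (5, 7), (6, 9), (9, 1), (9, 10), (10, 7), (10, 9)}; count = 12.

For each of the 121 pairs (x, y) ∈ F_11², evaluate f(x, y) mod 11. Record the zeros.
  x = 0: [0↦8, 1↦1, 2↦9, 3↦10, 4↦4, 5↦2, 6↦4, 7↦10, 8↦9, 9↦1, 10↦8]  zeros at y ∈ ∅
  x = 1: [0↦7, 1↦1, 2↦10, 3↦1, 4↦7, 5↦6, 6↦9, 7↦5, 8↦5, 9↦9, 10↦6]  zeros at y ∈ ∅
  x = 2: [0↦2, 1↦8, 2↦7, 3↦10, 4↦6, 5↦6, 6↦10, 7↦7, 8↦8, 9↦2, 10↦0]  zeros at y ∈ {10}
  x = 3: [0↦4, 1↦0, 2↦0, 3↦4, 4↦1, 5↦2, 6↦7, 7↦5, 8↦7, 9↦2, 10↦1]  zeros at y ∈ {1, 2}
  x = 4: [0↦2, 1↦10, 2↦0, 3↦5, 4↦3, 5↦5, 6↦0, 7↦10, 8↦2, 9↦9, 10↦9]  zeros at y ∈ {2, 6}
  x = 5: [0↦7, 1↦5, 2↦7, 3↦2, 4↦1, 5↦4, 6↦0, 7↦0, 8↦4, 9↦1, 10↦2]  zeros at y ∈ {6, 7}
  x = 6: [0↦8, 1↦7, 2↦10, 3↦6, 4↦6, 5↦10, 6↦7, 7↦8, 8↦2, 9↦0, 10↦2]  zeros at y ∈ {9}
  x = 7: [0↦5, 1↦5, 2↦9, 3↦6, 4↦7, 5↦1, 6↦10, 7↦1, 8↦7, 9↦6, 10↦9]  zeros at y ∈ ∅
  x = 8: [0↦9, 1↦10, 2↦4, 3↦2, 4↦4, 5↦10, 6↦9, 7↦1, 8↦8, 9↦8, 10↦1]  zeros at y ∈ ∅
  x = 9: [0↦9, 1↦0, 2↦6, 3↦5, 4↦8, 5↦4, 6↦4, 7↦8, 8↦5, 9↦6, 10↦0]  zeros at y ∈ {1, 10}
  x = 10: [0↦5, 1↦8, 2↦4, 3↦4, 4↦8, 5↦5, 6↦6, 7↦0, 8↦9, 9↦0, 10↦6]  zeros at y ∈ {7, 9}
Collecting zeros: affine points = {(2, 10), (3, 1), (3, 2), (4, 2), (4, 6), (5, 6), (5, 7), (6, 9), (9, 1), (9, 10), (10, 7), (10, 9)}.
Total count |C(F_11)_aff| = 12.


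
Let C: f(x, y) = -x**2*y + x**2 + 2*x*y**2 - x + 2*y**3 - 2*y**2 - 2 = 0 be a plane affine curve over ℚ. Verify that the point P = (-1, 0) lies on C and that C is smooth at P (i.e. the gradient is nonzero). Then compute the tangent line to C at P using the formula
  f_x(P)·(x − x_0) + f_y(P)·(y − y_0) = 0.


Tangent line at P: -3*x - y - 3 = 0.

Step 1: f(-1, 0) = 0, so P lies on C.
Step 2: partial derivatives
  f_x(x, y) = -2*x*y + 2*x + 2*y**2 - 1, f_y(x, y) = -x**2 + 4*x*y + 6*y**2 - 4*y.
  f_x(P) = -3, f_y(P) = -1 (gradient nonzero, so P is smooth).
Step 3: tangent line at P: -3·(x − -1) + -1·(y − 0) = 0.
Expanding: -3*x - y - 3 = 0.


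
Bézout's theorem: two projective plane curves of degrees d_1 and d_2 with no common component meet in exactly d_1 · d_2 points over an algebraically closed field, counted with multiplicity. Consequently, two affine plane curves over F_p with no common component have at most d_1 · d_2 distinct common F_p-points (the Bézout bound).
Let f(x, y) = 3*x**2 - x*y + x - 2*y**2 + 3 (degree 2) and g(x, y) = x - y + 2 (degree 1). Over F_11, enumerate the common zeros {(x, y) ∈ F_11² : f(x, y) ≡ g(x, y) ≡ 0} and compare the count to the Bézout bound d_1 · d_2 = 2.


Common zeros: {(8, 10)}; count = 1; Bézout bound = 2.

deg(f) = 2, deg(g) = 1, so Bézout bound = 2.
Scan x ∈ F_11. For each x, list the y ∈ F_11 with f(x, y) ≡ 0 and those with g(x, y) ≡ 0 (mod 11); the common zeros in that column are the intersection.
  x = 0: f ≡ 0 at y ∈ ∅; g ≡ 0 at y ∈ {2}; common: ∅.
  x = 1: f ≡ 0 at y ∈ ∅; g ≡ 0 at y ∈ {3}; common: ∅.
  x = 2: f ≡ 0 at y ∈ ∅; g ≡ 0 at y ∈ {4}; common: ∅.
  x = 3: f ≡ 0 at y ∈ {0, 4}; g ≡ 0 at y ∈ {5}; common: ∅.
  x = 4: f ≡ 0 at y ∈ {0, 9}; g ≡ 0 at y ∈ {6}; common: ∅.
  x = 5: f ≡ 0 at y ∈ ∅; g ≡ 0 at y ∈ {7}; common: ∅.
  x = 6: f ≡ 0 at y ∈ {9, 10}; g ≡ 0 at y ∈ {8}; common: ∅.
  x = 7: f ≡ 0 at y ∈ ∅; g ≡ 0 at y ∈ {9}; common: ∅.
  x = 8: f ≡ 0 at y ∈ {8, 10}; g ≡ 0 at y ∈ {10}; common: {10}.
  x = 9: f ≡ 0 at y ∈ {4, 8}; g ≡ 0 at y ∈ {0}; common: ∅.
  x = 10: f ≡ 0 at y ∈ ∅; g ≡ 0 at y ∈ {1}; common: ∅.
Collecting: common zeros = {(8, 10)}, so the count is 1.
Comparison with the Bézout bound: 1 ≤ 2 = deg(f)·deg(g), as expected for curves with no common component (the affine F_11-count falls short of the bound because intersections may lie at infinity, over extension fields, or carry multiplicity).


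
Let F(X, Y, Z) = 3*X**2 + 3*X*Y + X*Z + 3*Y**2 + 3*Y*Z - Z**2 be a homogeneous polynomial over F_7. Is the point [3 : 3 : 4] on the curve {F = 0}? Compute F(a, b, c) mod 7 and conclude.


F(3,3,4) ≡ 1 (mod 7); P is NOT on the curve.

Evaluate F(3, 3, 4) term-by-term (mod 7).
  3*X**2 ↦ 3·9·1·1 = 27
  3*X*Y ↦ 3·3·3·1 = 27
  X*Z ↦ 1·3·1·4 = 12
  3*Y**2 ↦ 3·1·9·1 = 27
  3*Y*Z ↦ 3·1·3·4 = 36
  -Z**2 ↦ -1·1·1·16 = -16
Sum: F(3, 3, 4) = (27) + (27) + (12) + (27) + (36) + (-16) = 113.
Reducing mod 7: 113 ≡ 1 (mod 7).
Since F(a, b, c) ≡ 1 ≠ 0 (mod 7), P does NOT lie on the curve.


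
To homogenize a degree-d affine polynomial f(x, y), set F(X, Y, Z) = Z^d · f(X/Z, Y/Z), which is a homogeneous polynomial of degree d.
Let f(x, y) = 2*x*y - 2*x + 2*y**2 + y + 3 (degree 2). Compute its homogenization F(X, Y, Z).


F(X, Y, Z) = 2*X*Y - 2*X*Z + 2*Y**2 + Y*Z + 3*Z**2

deg(f) = 2.
Substitute x = X/Z, y = Y/Z into f, then multiply by Z^2.
  monomial 2·x^1·y^1 ↦ 2·X^1·Y^1·Z^0.
  monomial -2·x^1·y^0 ↦ -2·X^1·Y^0·Z^1.
  monomial 2·x^0·y^2 ↦ 2·X^0·Y^2·Z^0.
  monomial 1·x^0·y^1 ↦ 1·X^0·Y^1·Z^1.
  monomial 3·x^0·y^0 ↦ 3·X^0·Y^0·Z^2.
Collecting: F(X, Y, Z) = 2*X*Y - 2*X*Z + 2*Y**2 + Y*Z + 3*Z**2.


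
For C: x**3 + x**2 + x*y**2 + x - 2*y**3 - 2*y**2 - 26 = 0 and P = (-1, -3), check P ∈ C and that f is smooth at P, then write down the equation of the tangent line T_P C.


Tangent line at P: 11*x - 36*y - 97 = 0.

Step 1: f(-1, -3) = 0, so P lies on C.
Step 2: partial derivatives
  f_x(x, y) = 3*x**2 + 2*x + y**2 + 1, f_y(x, y) = 2*x*y - 6*y**2 - 4*y.
  f_x(P) = 11, f_y(P) = -36 (gradient nonzero, so P is smooth).
Step 3: tangent line at P: 11·(x − -1) + -36·(y − -3) = 0.
Expanding: 11*x - 36*y - 97 = 0.


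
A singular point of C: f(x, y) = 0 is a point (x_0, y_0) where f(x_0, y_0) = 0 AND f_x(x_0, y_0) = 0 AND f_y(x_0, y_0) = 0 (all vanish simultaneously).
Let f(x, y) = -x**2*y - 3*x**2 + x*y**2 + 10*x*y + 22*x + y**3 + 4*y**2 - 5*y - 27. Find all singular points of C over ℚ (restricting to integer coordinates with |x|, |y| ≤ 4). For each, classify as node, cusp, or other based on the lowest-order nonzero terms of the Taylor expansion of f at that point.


Singular points: {(3, -2)}; classification: node.

Compute partial derivatives:
  f_x = -2*x*y - 6*x + y**2 + 10*y + 22.
  f_y = -x**2 + 2*x*y + 10*x + 3*y**2 + 8*y - 5.
Scan x_0 ∈ {−4, ..., 4}. For each x_0, f_y(x_0, y) is a polynomial in y; find its integer roots y ∈ {−4, ..., 4}, then test f_x and f at those candidates.
  x = -4: f_y(-4, y) = 3*y**2 - 61; no integer root y with |y| ≤ 4.
  x = -3: f_y(-3, y) = 3*y**2 + 2*y - 44; no integer root y with |y| ≤ 4.
  x = -2: f_y(-2, y) = 3*y**2 + 4*y - 29; no integer root y with |y| ≤ 4.
  x = -1: f_y(-1, y) = 3*y**2 + 6*y - 16; no integer root y with |y| ≤ 4.
  x = 0: f_y(0, y) = 3*y**2 + 8*y - 5; no integer root y with |y| ≤ 4.
  x = 1: f_y(1, y) = 3*y**2 + 10*y + 4; no integer root y with |y| ≤ 4.
  x = 2: f_y(2, y) = 3*y**2 + 12*y + 11; no integer root y with |y| ≤ 4.
  x = 3: f_y(3, y) = 3*y**2 + 14*y + 16; vanishes at y ∈ {-2}. (3, -2): f_x = 0, f = 0 — SINGULAR.
  x = 4: f_y(4, y) = 3*y**2 + 16*y + 19; no integer root y with |y| ≤ 4.
Only singular point on the grid: (3, -2).
Classify: substitute x = 3 + u, y = -2 + v and expand: f = -u**2*v - u**2 + u*v**2 + v**3 + v**2.
No constant or linear terms (consistent with a singular point). Quadratic part: -u**2 + v**2. Cubic part: -u**2*v + u*v**2 + v**3.
The quadratic part v**2 - u**2 = (v − u)(v + u) splits into two distinct linear factors, so there are two distinct tangent lines y − -2 = ±(x − 3) — this is a node (ordinary double point).
Classification: node.


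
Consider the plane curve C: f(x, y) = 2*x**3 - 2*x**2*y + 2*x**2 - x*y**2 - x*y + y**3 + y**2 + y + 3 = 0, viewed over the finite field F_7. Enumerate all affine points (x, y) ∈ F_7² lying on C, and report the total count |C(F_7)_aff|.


Affine F_7-points: {(0, 3), (1, 0), (1, 3), (1, 4), (3, 2), (4, 1)}; count = 6.

For each of the 49 pairs (x, y) ∈ F_7², evaluate f(x, y) mod 7. Record the zeros.
  x = 0: [0↦3, 1↦6, 2↦3, 3↦0, 4↦3, 5↦4, 6↦2]  zeros at y ∈ {3}
  x = 1: [0↦0, 1↦6, 2↦4, 3↦0, 4↦0, 5↦3, 6↦1]  zeros at y ∈ {0, 3, 4}
  x = 2: [0↦6, 1↦4, 2↦6, 3↦4, 4↦4, 5↦5, 6↦6]  zeros at y ∈ ∅
  x = 3: [0↦5, 1↦5, 2↦0, 3↦3, 4↦6, 5↦1, 6↦1]  zeros at y ∈ {2}
  x = 4: [0↦2, 1↦0, 2↦5, 3↦2, 4↦4, 5↦3, 6↦5]  zeros at y ∈ {1}
  x = 5: [0↦2, 1↦1, 2↦5, 3↦6, 4↦3, 5↦2, 6↦2]  zeros at y ∈ ∅
  x = 6: [0↦3, 1↦6, 2↦5, 3↦6, 4↦1, 5↦3, 6↦4]  zeros at y ∈ ∅
Collecting zeros: affine points = {(0, 3), (1, 0), (1, 3), (1, 4), (3, 2), (4, 1)}.
Total count |C(F_7)_aff| = 6.


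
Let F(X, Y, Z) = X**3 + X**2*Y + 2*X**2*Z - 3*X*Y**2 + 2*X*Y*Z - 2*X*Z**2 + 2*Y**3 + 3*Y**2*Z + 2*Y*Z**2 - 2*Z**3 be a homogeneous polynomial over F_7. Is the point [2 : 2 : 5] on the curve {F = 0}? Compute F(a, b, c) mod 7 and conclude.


F(2,2,5) ≡ 3 (mod 7); P is NOT on the curve.

Evaluate F(2, 2, 5) term-by-term (mod 7).
  X**3 ↦ 1·8·1·1 = 8
  X**2*Y ↦ 1·4·2·1 = 8
  2*X**2*Z ↦ 2·4·1·5 = 40
  -3*X*Y**2 ↦ -3·2·4·1 = -24
  2*X*Y*Z ↦ 2·2·2·5 = 40
  -2*X*Z**2 ↦ -2·2·1·25 = -100
  2*Y**3 ↦ 2·1·8·1 = 16
  3*Y**2*Z ↦ 3·1·4·5 = 60
  2*Y*Z**2 ↦ 2·1·2·25 = 100
  -2*Z**3 ↦ -2·1·1·125 = -250
Sum: F(2, 2, 5) = (8) + (8) + (40) + (-24) + (40) + (-100) + (16) + (60) + (100) + (-250) = -102.
Reducing mod 7: -102 ≡ 3 (mod 7).
Since F(a, b, c) ≡ 3 ≠ 0 (mod 7), P does NOT lie on the curve.


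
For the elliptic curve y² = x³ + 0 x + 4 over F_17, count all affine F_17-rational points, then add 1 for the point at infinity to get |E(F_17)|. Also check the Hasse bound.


Affine points = {(0, 2), (0, 15), (4, 0), (6, 4), (6, 13), (9, 6), (9, 11), (10, 1), (10, 16), (11, 3), (11, 14), (12, 7), (12, 10), (13, 5), (13, 12), (15, 8), (15, 9)}; affine count = 17; |E(F_17)| = 18.

Discriminant check: Δ ∝ 4a³ + 27b² = 4·0³ + 27·4² = 4·0 + 27·16 ≡ 7 (mod 17). Nonzero ⇒ E is nonsingular.
For each x ∈ F_17, compute rhs = x³ + 0·x + 4 mod 17, then count y ∈ F_17 with y² ≡ rhs.
  x = 0: rhs = 4, matching y values: 2, 15 (2 points).
  x = 1: rhs = 5, matching y values: none (0 points).
  x = 2: rhs = 12, matching y values: none (0 points).
  x = 3: rhs = 14, matching y values: none (0 points).
  x = 4: rhs = 0, matching y values: 0 (1 points).
  x = 5: rhs = 10, matching y values: none (0 points).
  x = 6: rhs = 16, matching y values: 4, 13 (2 points).
  x = 7: rhs = 7, matching y values: none (0 points).
  x = 8: rhs = 6, matching y values: none (0 points).
  x = 9: rhs = 2, matching y values: 6, 11 (2 points).
  x = 10: rhs = 1, matching y values: 1, 16 (2 points).
  x = 11: rhs = 9, matching y values: 3, 14 (2 points).
  x = 12: rhs = 15, matching y values: 7, 10 (2 points).
  x = 13: rhs = 8, matching y values: 5, 12 (2 points).
  x = 14: rhs = 11, matching y values: none (0 points).
  x = 15: rhs = 13, matching y values: 8, 9 (2 points).
  x = 16: rhs = 3, matching y values: none (0 points).
Total affine count: 17.
Full point count |E(F_17)| = 17 + 1 = 18.
Hasse bound: |18 − (17+1)| = |0| = 0 ≤ 2√17 ≈ 8.2462 ✓.


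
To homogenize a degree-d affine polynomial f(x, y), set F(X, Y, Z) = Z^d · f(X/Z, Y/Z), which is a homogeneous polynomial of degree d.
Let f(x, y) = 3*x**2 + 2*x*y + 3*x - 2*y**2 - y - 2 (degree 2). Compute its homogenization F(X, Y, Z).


F(X, Y, Z) = 3*X**2 + 2*X*Y + 3*X*Z - 2*Y**2 - Y*Z - 2*Z**2

deg(f) = 2.
Substitute x = X/Z, y = Y/Z into f, then multiply by Z^2.
  monomial 3·x^2·y^0 ↦ 3·X^2·Y^0·Z^0.
  monomial 2·x^1·y^1 ↦ 2·X^1·Y^1·Z^0.
  monomial 3·x^1·y^0 ↦ 3·X^1·Y^0·Z^1.
  monomial -2·x^0·y^2 ↦ -2·X^0·Y^2·Z^0.
  monomial -1·x^0·y^1 ↦ -1·X^0·Y^1·Z^1.
  monomial -2·x^0·y^0 ↦ -2·X^0·Y^0·Z^2.
Collecting: F(X, Y, Z) = 3*X**2 + 2*X*Y + 3*X*Z - 2*Y**2 - Y*Z - 2*Z**2.


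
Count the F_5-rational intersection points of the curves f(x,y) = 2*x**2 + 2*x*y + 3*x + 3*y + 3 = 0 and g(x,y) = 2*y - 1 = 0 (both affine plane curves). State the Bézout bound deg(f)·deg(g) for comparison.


Common zeros: {(4, 3)}; count = 1; Bézout bound = 2.

deg(f) = 2, deg(g) = 1, so Bézout bound = 2.
Scan x ∈ F_5. For each x, list the y ∈ F_5 with f(x, y) ≡ 0 and those with g(x, y) ≡ 0 (mod 5); the common zeros in that column are the intersection.
  x = 0: f ≡ 0 at y ∈ {4}; g ≡ 0 at y ∈ {3}; common: ∅.
  x = 1: f ≡ 0 at y ∈ ∅; g ≡ 0 at y ∈ {3}; common: ∅.
  x = 2: f ≡ 0 at y ∈ {4}; g ≡ 0 at y ∈ {3}; common: ∅.
  x = 3: f ≡ 0 at y ∈ {0}; g ≡ 0 at y ∈ {3}; common: ∅.
  x = 4: f ≡ 0 at y ∈ {3}; g ≡ 0 at y ∈ {3}; common: {3}.
Collecting: common zeros = {(4, 3)}, so the count is 1.
Comparison with the Bézout bound: 1 ≤ 2 = deg(f)·deg(g), as expected for curves with no common component (the affine F_5-count falls short of the bound because intersections may lie at infinity, over extension fields, or carry multiplicity).


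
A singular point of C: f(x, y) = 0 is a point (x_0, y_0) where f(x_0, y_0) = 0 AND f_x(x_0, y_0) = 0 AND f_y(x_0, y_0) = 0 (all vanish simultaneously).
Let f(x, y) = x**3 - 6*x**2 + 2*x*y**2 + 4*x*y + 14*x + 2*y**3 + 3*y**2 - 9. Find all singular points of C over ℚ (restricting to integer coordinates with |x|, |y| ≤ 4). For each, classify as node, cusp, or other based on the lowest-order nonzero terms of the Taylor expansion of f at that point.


Singular points: {(2, -1)}; classification: cusp.

Compute partial derivatives:
  f_x = 3*x**2 - 12*x + 2*y**2 + 4*y + 14.
  f_y = 4*x*y + 4*x + 6*y**2 + 6*y.
Scan x_0 ∈ {−4, ..., 4}. For each x_0, f_y(x_0, y) is a polynomial in y; find its integer roots y ∈ {−4, ..., 4}, then test f_x and f at those candidates.
  x = -4: f_y(-4, y) = 6*y**2 - 10*y - 16; vanishes at y ∈ {-1}. (-4, -1): f_x = 108 ≠ 0.
  x = -3: f_y(-3, y) = 6*y**2 - 6*y - 12; vanishes at y ∈ {-1, 2}. (-3, -1): f_x = 75 ≠ 0; (-3, 2): f_x = 93 ≠ 0.
  x = -2: f_y(-2, y) = 6*y**2 - 2*y - 8; vanishes at y ∈ {-1}. (-2, -1): f_x = 48 ≠ 0.
  x = -1: f_y(-1, y) = 6*y**2 + 2*y - 4; vanishes at y ∈ {-1}. (-1, -1): f_x = 27 ≠ 0.
  x = 0: f_y(0, y) = 6*y**2 + 6*y; vanishes at y ∈ {-1, 0}. (0, -1): f_x = 12 ≠ 0; (0, 0): f_x = 14 ≠ 0.
  x = 1: f_y(1, y) = 6*y**2 + 10*y + 4; vanishes at y ∈ {-1}. (1, -1): f_x = 3 ≠ 0.
  x = 2: f_y(2, y) = 6*y**2 + 14*y + 8; vanishes at y ∈ {-1}. (2, -1): f_x = 0, f = 0 — SINGULAR.
  x = 3: f_y(3, y) = 6*y**2 + 18*y + 12; vanishes at y ∈ {-2, -1}. (3, -2): f_x = 5 ≠ 0; (3, -1): f_x = 3 ≠ 0.
  x = 4: f_y(4, y) = 6*y**2 + 22*y + 16; vanishes at y ∈ {-1}. (4, -1): f_x = 12 ≠ 0.
Only singular point on the grid: (2, -1).
Classify: substitute x = 2 + u, y = -1 + v and expand: f = u**3 + 2*u*v**2 + 2*v**3 + v**2.
No constant or linear terms (consistent with a singular point). Quadratic part: v**2. Cubic part: u**3 + 2*u*v**2 + 2*v**3.
The quadratic part v**2 is a perfect square, so there is a single (double) tangent line v = 0, i.e. y = -1. Restricting the cubic part to that line (v = 0) leaves u**3 ≠ 0, so f is not divisible by v and the branch is v² ≈ -u**3 to lowest order — this is a cusp.
Classification: cusp.
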